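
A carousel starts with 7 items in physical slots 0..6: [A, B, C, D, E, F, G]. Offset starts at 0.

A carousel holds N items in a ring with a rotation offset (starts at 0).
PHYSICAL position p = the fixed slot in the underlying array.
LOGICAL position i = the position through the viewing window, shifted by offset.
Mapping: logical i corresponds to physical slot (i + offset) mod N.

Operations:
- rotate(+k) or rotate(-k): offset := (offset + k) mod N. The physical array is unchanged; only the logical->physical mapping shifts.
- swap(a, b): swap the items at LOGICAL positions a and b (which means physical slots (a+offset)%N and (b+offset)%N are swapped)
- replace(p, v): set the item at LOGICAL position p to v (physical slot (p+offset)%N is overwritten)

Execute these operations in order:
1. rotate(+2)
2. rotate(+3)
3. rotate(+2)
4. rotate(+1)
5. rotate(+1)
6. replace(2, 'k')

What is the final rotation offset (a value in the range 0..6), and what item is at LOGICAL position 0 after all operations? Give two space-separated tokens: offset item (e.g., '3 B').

Answer: 2 C

Derivation:
After op 1 (rotate(+2)): offset=2, physical=[A,B,C,D,E,F,G], logical=[C,D,E,F,G,A,B]
After op 2 (rotate(+3)): offset=5, physical=[A,B,C,D,E,F,G], logical=[F,G,A,B,C,D,E]
After op 3 (rotate(+2)): offset=0, physical=[A,B,C,D,E,F,G], logical=[A,B,C,D,E,F,G]
After op 4 (rotate(+1)): offset=1, physical=[A,B,C,D,E,F,G], logical=[B,C,D,E,F,G,A]
After op 5 (rotate(+1)): offset=2, physical=[A,B,C,D,E,F,G], logical=[C,D,E,F,G,A,B]
After op 6 (replace(2, 'k')): offset=2, physical=[A,B,C,D,k,F,G], logical=[C,D,k,F,G,A,B]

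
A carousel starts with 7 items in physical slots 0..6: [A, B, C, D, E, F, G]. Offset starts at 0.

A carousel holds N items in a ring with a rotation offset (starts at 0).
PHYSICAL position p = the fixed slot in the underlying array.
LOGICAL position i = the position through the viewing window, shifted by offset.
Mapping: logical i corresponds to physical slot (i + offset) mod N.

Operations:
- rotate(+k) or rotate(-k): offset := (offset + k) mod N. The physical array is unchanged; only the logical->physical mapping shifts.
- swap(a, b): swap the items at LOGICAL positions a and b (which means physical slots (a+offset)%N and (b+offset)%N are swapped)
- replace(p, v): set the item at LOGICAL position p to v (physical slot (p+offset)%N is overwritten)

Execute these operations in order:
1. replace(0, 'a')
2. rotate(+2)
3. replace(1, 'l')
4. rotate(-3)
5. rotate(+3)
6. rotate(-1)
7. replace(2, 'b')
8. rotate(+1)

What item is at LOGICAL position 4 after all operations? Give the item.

Answer: G

Derivation:
After op 1 (replace(0, 'a')): offset=0, physical=[a,B,C,D,E,F,G], logical=[a,B,C,D,E,F,G]
After op 2 (rotate(+2)): offset=2, physical=[a,B,C,D,E,F,G], logical=[C,D,E,F,G,a,B]
After op 3 (replace(1, 'l')): offset=2, physical=[a,B,C,l,E,F,G], logical=[C,l,E,F,G,a,B]
After op 4 (rotate(-3)): offset=6, physical=[a,B,C,l,E,F,G], logical=[G,a,B,C,l,E,F]
After op 5 (rotate(+3)): offset=2, physical=[a,B,C,l,E,F,G], logical=[C,l,E,F,G,a,B]
After op 6 (rotate(-1)): offset=1, physical=[a,B,C,l,E,F,G], logical=[B,C,l,E,F,G,a]
After op 7 (replace(2, 'b')): offset=1, physical=[a,B,C,b,E,F,G], logical=[B,C,b,E,F,G,a]
After op 8 (rotate(+1)): offset=2, physical=[a,B,C,b,E,F,G], logical=[C,b,E,F,G,a,B]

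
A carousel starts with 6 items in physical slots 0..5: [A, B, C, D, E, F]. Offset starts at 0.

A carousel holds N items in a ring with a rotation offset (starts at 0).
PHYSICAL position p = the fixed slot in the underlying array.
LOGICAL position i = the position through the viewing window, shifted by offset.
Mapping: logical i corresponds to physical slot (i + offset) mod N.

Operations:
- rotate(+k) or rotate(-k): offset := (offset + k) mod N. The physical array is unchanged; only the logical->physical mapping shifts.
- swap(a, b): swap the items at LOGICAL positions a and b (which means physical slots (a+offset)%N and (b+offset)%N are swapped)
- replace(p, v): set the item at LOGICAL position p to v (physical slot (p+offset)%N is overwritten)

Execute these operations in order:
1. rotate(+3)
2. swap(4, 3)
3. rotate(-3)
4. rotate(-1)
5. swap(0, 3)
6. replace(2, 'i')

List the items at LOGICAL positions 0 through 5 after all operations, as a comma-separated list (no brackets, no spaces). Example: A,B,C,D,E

Answer: C,B,i,F,D,E

Derivation:
After op 1 (rotate(+3)): offset=3, physical=[A,B,C,D,E,F], logical=[D,E,F,A,B,C]
After op 2 (swap(4, 3)): offset=3, physical=[B,A,C,D,E,F], logical=[D,E,F,B,A,C]
After op 3 (rotate(-3)): offset=0, physical=[B,A,C,D,E,F], logical=[B,A,C,D,E,F]
After op 4 (rotate(-1)): offset=5, physical=[B,A,C,D,E,F], logical=[F,B,A,C,D,E]
After op 5 (swap(0, 3)): offset=5, physical=[B,A,F,D,E,C], logical=[C,B,A,F,D,E]
After op 6 (replace(2, 'i')): offset=5, physical=[B,i,F,D,E,C], logical=[C,B,i,F,D,E]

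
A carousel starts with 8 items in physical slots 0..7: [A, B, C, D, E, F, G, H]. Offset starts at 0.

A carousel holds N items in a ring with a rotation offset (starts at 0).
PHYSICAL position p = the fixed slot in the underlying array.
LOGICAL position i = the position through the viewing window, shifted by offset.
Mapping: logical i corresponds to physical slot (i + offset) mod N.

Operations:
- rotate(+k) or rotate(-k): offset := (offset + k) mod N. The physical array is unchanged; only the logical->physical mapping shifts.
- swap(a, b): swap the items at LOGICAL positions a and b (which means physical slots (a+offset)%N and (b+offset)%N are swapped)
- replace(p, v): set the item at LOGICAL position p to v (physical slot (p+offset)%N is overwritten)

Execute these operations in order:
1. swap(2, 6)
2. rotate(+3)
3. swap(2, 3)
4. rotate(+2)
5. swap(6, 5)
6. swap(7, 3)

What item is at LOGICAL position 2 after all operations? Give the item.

Answer: H

Derivation:
After op 1 (swap(2, 6)): offset=0, physical=[A,B,G,D,E,F,C,H], logical=[A,B,G,D,E,F,C,H]
After op 2 (rotate(+3)): offset=3, physical=[A,B,G,D,E,F,C,H], logical=[D,E,F,C,H,A,B,G]
After op 3 (swap(2, 3)): offset=3, physical=[A,B,G,D,E,C,F,H], logical=[D,E,C,F,H,A,B,G]
After op 4 (rotate(+2)): offset=5, physical=[A,B,G,D,E,C,F,H], logical=[C,F,H,A,B,G,D,E]
After op 5 (swap(6, 5)): offset=5, physical=[A,B,D,G,E,C,F,H], logical=[C,F,H,A,B,D,G,E]
After op 6 (swap(7, 3)): offset=5, physical=[E,B,D,G,A,C,F,H], logical=[C,F,H,E,B,D,G,A]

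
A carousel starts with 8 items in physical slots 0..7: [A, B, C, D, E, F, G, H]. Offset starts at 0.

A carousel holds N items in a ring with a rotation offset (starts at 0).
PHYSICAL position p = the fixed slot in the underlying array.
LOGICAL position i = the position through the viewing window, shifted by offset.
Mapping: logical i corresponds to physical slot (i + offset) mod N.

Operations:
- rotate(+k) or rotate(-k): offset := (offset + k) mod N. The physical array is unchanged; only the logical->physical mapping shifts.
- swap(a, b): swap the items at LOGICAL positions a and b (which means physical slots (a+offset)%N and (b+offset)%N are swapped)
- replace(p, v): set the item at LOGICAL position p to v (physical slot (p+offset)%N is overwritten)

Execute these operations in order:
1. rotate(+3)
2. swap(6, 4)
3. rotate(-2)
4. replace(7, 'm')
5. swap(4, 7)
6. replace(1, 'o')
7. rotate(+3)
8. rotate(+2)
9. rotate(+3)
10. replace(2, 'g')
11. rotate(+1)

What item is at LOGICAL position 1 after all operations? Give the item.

Answer: g

Derivation:
After op 1 (rotate(+3)): offset=3, physical=[A,B,C,D,E,F,G,H], logical=[D,E,F,G,H,A,B,C]
After op 2 (swap(6, 4)): offset=3, physical=[A,H,C,D,E,F,G,B], logical=[D,E,F,G,B,A,H,C]
After op 3 (rotate(-2)): offset=1, physical=[A,H,C,D,E,F,G,B], logical=[H,C,D,E,F,G,B,A]
After op 4 (replace(7, 'm')): offset=1, physical=[m,H,C,D,E,F,G,B], logical=[H,C,D,E,F,G,B,m]
After op 5 (swap(4, 7)): offset=1, physical=[F,H,C,D,E,m,G,B], logical=[H,C,D,E,m,G,B,F]
After op 6 (replace(1, 'o')): offset=1, physical=[F,H,o,D,E,m,G,B], logical=[H,o,D,E,m,G,B,F]
After op 7 (rotate(+3)): offset=4, physical=[F,H,o,D,E,m,G,B], logical=[E,m,G,B,F,H,o,D]
After op 8 (rotate(+2)): offset=6, physical=[F,H,o,D,E,m,G,B], logical=[G,B,F,H,o,D,E,m]
After op 9 (rotate(+3)): offset=1, physical=[F,H,o,D,E,m,G,B], logical=[H,o,D,E,m,G,B,F]
After op 10 (replace(2, 'g')): offset=1, physical=[F,H,o,g,E,m,G,B], logical=[H,o,g,E,m,G,B,F]
After op 11 (rotate(+1)): offset=2, physical=[F,H,o,g,E,m,G,B], logical=[o,g,E,m,G,B,F,H]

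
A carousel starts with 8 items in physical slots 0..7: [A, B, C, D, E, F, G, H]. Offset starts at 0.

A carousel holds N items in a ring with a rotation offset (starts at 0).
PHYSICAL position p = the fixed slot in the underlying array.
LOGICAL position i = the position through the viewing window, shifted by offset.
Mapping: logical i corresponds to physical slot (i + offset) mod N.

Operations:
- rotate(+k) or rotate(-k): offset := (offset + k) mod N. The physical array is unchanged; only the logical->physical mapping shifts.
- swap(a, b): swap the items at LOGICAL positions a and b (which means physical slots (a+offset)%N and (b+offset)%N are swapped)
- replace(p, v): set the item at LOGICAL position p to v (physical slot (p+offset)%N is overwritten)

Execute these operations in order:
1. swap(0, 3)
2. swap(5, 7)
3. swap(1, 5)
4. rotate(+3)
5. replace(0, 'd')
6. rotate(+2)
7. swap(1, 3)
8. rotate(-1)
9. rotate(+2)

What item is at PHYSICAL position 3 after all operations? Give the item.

Answer: d

Derivation:
After op 1 (swap(0, 3)): offset=0, physical=[D,B,C,A,E,F,G,H], logical=[D,B,C,A,E,F,G,H]
After op 2 (swap(5, 7)): offset=0, physical=[D,B,C,A,E,H,G,F], logical=[D,B,C,A,E,H,G,F]
After op 3 (swap(1, 5)): offset=0, physical=[D,H,C,A,E,B,G,F], logical=[D,H,C,A,E,B,G,F]
After op 4 (rotate(+3)): offset=3, physical=[D,H,C,A,E,B,G,F], logical=[A,E,B,G,F,D,H,C]
After op 5 (replace(0, 'd')): offset=3, physical=[D,H,C,d,E,B,G,F], logical=[d,E,B,G,F,D,H,C]
After op 6 (rotate(+2)): offset=5, physical=[D,H,C,d,E,B,G,F], logical=[B,G,F,D,H,C,d,E]
After op 7 (swap(1, 3)): offset=5, physical=[G,H,C,d,E,B,D,F], logical=[B,D,F,G,H,C,d,E]
After op 8 (rotate(-1)): offset=4, physical=[G,H,C,d,E,B,D,F], logical=[E,B,D,F,G,H,C,d]
After op 9 (rotate(+2)): offset=6, physical=[G,H,C,d,E,B,D,F], logical=[D,F,G,H,C,d,E,B]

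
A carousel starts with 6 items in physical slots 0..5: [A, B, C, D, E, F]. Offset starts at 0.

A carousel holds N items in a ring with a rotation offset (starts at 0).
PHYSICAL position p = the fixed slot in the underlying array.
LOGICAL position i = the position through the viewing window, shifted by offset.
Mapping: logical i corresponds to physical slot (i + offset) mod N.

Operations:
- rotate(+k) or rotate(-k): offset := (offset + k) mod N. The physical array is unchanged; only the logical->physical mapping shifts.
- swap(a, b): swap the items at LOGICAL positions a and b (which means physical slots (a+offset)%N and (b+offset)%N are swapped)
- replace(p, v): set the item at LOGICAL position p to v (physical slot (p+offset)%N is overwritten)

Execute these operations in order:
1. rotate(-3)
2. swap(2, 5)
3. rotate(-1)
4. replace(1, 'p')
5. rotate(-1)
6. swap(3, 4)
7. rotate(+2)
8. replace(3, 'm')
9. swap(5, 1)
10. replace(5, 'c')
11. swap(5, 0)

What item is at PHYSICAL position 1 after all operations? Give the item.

After op 1 (rotate(-3)): offset=3, physical=[A,B,C,D,E,F], logical=[D,E,F,A,B,C]
After op 2 (swap(2, 5)): offset=3, physical=[A,B,F,D,E,C], logical=[D,E,C,A,B,F]
After op 3 (rotate(-1)): offset=2, physical=[A,B,F,D,E,C], logical=[F,D,E,C,A,B]
After op 4 (replace(1, 'p')): offset=2, physical=[A,B,F,p,E,C], logical=[F,p,E,C,A,B]
After op 5 (rotate(-1)): offset=1, physical=[A,B,F,p,E,C], logical=[B,F,p,E,C,A]
After op 6 (swap(3, 4)): offset=1, physical=[A,B,F,p,C,E], logical=[B,F,p,C,E,A]
After op 7 (rotate(+2)): offset=3, physical=[A,B,F,p,C,E], logical=[p,C,E,A,B,F]
After op 8 (replace(3, 'm')): offset=3, physical=[m,B,F,p,C,E], logical=[p,C,E,m,B,F]
After op 9 (swap(5, 1)): offset=3, physical=[m,B,C,p,F,E], logical=[p,F,E,m,B,C]
After op 10 (replace(5, 'c')): offset=3, physical=[m,B,c,p,F,E], logical=[p,F,E,m,B,c]
After op 11 (swap(5, 0)): offset=3, physical=[m,B,p,c,F,E], logical=[c,F,E,m,B,p]

Answer: B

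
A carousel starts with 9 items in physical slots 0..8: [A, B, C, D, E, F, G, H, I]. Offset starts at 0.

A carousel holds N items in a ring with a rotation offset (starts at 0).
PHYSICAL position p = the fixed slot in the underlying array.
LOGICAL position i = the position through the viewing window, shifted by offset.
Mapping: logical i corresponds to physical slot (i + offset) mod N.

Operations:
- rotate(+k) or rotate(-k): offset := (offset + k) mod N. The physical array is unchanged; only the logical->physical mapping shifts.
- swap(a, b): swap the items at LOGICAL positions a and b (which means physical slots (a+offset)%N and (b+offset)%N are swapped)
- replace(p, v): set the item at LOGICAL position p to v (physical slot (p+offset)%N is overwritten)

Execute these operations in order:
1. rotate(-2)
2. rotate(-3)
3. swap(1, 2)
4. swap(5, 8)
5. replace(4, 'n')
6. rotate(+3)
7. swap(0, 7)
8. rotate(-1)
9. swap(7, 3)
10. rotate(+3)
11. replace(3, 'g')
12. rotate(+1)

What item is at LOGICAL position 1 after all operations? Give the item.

After op 1 (rotate(-2)): offset=7, physical=[A,B,C,D,E,F,G,H,I], logical=[H,I,A,B,C,D,E,F,G]
After op 2 (rotate(-3)): offset=4, physical=[A,B,C,D,E,F,G,H,I], logical=[E,F,G,H,I,A,B,C,D]
After op 3 (swap(1, 2)): offset=4, physical=[A,B,C,D,E,G,F,H,I], logical=[E,G,F,H,I,A,B,C,D]
After op 4 (swap(5, 8)): offset=4, physical=[D,B,C,A,E,G,F,H,I], logical=[E,G,F,H,I,D,B,C,A]
After op 5 (replace(4, 'n')): offset=4, physical=[D,B,C,A,E,G,F,H,n], logical=[E,G,F,H,n,D,B,C,A]
After op 6 (rotate(+3)): offset=7, physical=[D,B,C,A,E,G,F,H,n], logical=[H,n,D,B,C,A,E,G,F]
After op 7 (swap(0, 7)): offset=7, physical=[D,B,C,A,E,H,F,G,n], logical=[G,n,D,B,C,A,E,H,F]
After op 8 (rotate(-1)): offset=6, physical=[D,B,C,A,E,H,F,G,n], logical=[F,G,n,D,B,C,A,E,H]
After op 9 (swap(7, 3)): offset=6, physical=[E,B,C,A,D,H,F,G,n], logical=[F,G,n,E,B,C,A,D,H]
After op 10 (rotate(+3)): offset=0, physical=[E,B,C,A,D,H,F,G,n], logical=[E,B,C,A,D,H,F,G,n]
After op 11 (replace(3, 'g')): offset=0, physical=[E,B,C,g,D,H,F,G,n], logical=[E,B,C,g,D,H,F,G,n]
After op 12 (rotate(+1)): offset=1, physical=[E,B,C,g,D,H,F,G,n], logical=[B,C,g,D,H,F,G,n,E]

Answer: C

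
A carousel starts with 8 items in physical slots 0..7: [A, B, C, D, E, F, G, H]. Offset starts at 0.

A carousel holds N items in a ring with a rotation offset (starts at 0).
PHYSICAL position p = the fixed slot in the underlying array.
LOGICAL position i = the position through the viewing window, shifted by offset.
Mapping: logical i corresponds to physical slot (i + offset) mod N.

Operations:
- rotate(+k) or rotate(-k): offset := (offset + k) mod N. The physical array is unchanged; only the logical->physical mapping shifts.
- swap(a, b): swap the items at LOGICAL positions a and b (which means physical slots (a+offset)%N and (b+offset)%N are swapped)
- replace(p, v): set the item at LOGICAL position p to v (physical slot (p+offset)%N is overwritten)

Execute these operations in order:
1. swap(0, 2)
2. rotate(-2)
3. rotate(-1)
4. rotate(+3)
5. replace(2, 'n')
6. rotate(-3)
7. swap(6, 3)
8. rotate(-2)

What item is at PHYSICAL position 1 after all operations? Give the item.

After op 1 (swap(0, 2)): offset=0, physical=[C,B,A,D,E,F,G,H], logical=[C,B,A,D,E,F,G,H]
After op 2 (rotate(-2)): offset=6, physical=[C,B,A,D,E,F,G,H], logical=[G,H,C,B,A,D,E,F]
After op 3 (rotate(-1)): offset=5, physical=[C,B,A,D,E,F,G,H], logical=[F,G,H,C,B,A,D,E]
After op 4 (rotate(+3)): offset=0, physical=[C,B,A,D,E,F,G,H], logical=[C,B,A,D,E,F,G,H]
After op 5 (replace(2, 'n')): offset=0, physical=[C,B,n,D,E,F,G,H], logical=[C,B,n,D,E,F,G,H]
After op 6 (rotate(-3)): offset=5, physical=[C,B,n,D,E,F,G,H], logical=[F,G,H,C,B,n,D,E]
After op 7 (swap(6, 3)): offset=5, physical=[D,B,n,C,E,F,G,H], logical=[F,G,H,D,B,n,C,E]
After op 8 (rotate(-2)): offset=3, physical=[D,B,n,C,E,F,G,H], logical=[C,E,F,G,H,D,B,n]

Answer: B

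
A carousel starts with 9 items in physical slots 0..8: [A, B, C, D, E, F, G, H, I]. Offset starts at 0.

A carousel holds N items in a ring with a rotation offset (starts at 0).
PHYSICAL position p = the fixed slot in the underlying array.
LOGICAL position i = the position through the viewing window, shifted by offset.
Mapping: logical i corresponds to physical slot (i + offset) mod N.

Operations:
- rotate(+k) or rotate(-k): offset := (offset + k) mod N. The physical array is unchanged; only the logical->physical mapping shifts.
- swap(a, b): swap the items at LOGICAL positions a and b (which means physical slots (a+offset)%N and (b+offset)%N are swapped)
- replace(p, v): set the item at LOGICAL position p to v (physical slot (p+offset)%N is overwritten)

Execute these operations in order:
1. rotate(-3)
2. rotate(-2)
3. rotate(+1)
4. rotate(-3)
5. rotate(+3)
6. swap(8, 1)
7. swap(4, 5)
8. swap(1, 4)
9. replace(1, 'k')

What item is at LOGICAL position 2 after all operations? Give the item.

Answer: H

Derivation:
After op 1 (rotate(-3)): offset=6, physical=[A,B,C,D,E,F,G,H,I], logical=[G,H,I,A,B,C,D,E,F]
After op 2 (rotate(-2)): offset=4, physical=[A,B,C,D,E,F,G,H,I], logical=[E,F,G,H,I,A,B,C,D]
After op 3 (rotate(+1)): offset=5, physical=[A,B,C,D,E,F,G,H,I], logical=[F,G,H,I,A,B,C,D,E]
After op 4 (rotate(-3)): offset=2, physical=[A,B,C,D,E,F,G,H,I], logical=[C,D,E,F,G,H,I,A,B]
After op 5 (rotate(+3)): offset=5, physical=[A,B,C,D,E,F,G,H,I], logical=[F,G,H,I,A,B,C,D,E]
After op 6 (swap(8, 1)): offset=5, physical=[A,B,C,D,G,F,E,H,I], logical=[F,E,H,I,A,B,C,D,G]
After op 7 (swap(4, 5)): offset=5, physical=[B,A,C,D,G,F,E,H,I], logical=[F,E,H,I,B,A,C,D,G]
After op 8 (swap(1, 4)): offset=5, physical=[E,A,C,D,G,F,B,H,I], logical=[F,B,H,I,E,A,C,D,G]
After op 9 (replace(1, 'k')): offset=5, physical=[E,A,C,D,G,F,k,H,I], logical=[F,k,H,I,E,A,C,D,G]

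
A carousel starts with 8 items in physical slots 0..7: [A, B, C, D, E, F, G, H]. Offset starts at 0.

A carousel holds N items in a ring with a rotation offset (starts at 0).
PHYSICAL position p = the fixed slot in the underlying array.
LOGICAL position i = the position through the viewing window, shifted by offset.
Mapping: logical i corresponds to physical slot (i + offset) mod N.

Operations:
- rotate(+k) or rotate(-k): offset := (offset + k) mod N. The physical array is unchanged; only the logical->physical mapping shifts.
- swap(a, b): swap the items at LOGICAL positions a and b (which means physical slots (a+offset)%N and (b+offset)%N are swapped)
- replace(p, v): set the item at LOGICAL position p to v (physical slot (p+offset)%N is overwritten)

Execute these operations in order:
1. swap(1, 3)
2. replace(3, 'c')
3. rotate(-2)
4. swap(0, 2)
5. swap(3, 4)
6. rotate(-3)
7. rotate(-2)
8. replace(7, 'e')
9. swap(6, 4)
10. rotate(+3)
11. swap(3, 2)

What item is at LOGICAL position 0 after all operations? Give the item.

After op 1 (swap(1, 3)): offset=0, physical=[A,D,C,B,E,F,G,H], logical=[A,D,C,B,E,F,G,H]
After op 2 (replace(3, 'c')): offset=0, physical=[A,D,C,c,E,F,G,H], logical=[A,D,C,c,E,F,G,H]
After op 3 (rotate(-2)): offset=6, physical=[A,D,C,c,E,F,G,H], logical=[G,H,A,D,C,c,E,F]
After op 4 (swap(0, 2)): offset=6, physical=[G,D,C,c,E,F,A,H], logical=[A,H,G,D,C,c,E,F]
After op 5 (swap(3, 4)): offset=6, physical=[G,C,D,c,E,F,A,H], logical=[A,H,G,C,D,c,E,F]
After op 6 (rotate(-3)): offset=3, physical=[G,C,D,c,E,F,A,H], logical=[c,E,F,A,H,G,C,D]
After op 7 (rotate(-2)): offset=1, physical=[G,C,D,c,E,F,A,H], logical=[C,D,c,E,F,A,H,G]
After op 8 (replace(7, 'e')): offset=1, physical=[e,C,D,c,E,F,A,H], logical=[C,D,c,E,F,A,H,e]
After op 9 (swap(6, 4)): offset=1, physical=[e,C,D,c,E,H,A,F], logical=[C,D,c,E,H,A,F,e]
After op 10 (rotate(+3)): offset=4, physical=[e,C,D,c,E,H,A,F], logical=[E,H,A,F,e,C,D,c]
After op 11 (swap(3, 2)): offset=4, physical=[e,C,D,c,E,H,F,A], logical=[E,H,F,A,e,C,D,c]

Answer: E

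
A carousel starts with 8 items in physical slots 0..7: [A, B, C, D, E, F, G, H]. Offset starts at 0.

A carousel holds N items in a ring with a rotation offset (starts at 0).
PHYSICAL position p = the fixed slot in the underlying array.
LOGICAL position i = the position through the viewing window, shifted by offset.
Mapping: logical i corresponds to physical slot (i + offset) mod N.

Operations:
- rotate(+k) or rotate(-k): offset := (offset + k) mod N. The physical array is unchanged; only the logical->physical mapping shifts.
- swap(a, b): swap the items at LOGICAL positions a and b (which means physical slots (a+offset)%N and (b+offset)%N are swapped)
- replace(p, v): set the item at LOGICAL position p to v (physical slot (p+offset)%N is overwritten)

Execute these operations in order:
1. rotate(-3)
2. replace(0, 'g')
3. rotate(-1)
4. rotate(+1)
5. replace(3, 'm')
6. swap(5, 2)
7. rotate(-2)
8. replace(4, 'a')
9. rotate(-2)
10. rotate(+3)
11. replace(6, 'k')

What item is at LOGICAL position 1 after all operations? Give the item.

Answer: g

Derivation:
After op 1 (rotate(-3)): offset=5, physical=[A,B,C,D,E,F,G,H], logical=[F,G,H,A,B,C,D,E]
After op 2 (replace(0, 'g')): offset=5, physical=[A,B,C,D,E,g,G,H], logical=[g,G,H,A,B,C,D,E]
After op 3 (rotate(-1)): offset=4, physical=[A,B,C,D,E,g,G,H], logical=[E,g,G,H,A,B,C,D]
After op 4 (rotate(+1)): offset=5, physical=[A,B,C,D,E,g,G,H], logical=[g,G,H,A,B,C,D,E]
After op 5 (replace(3, 'm')): offset=5, physical=[m,B,C,D,E,g,G,H], logical=[g,G,H,m,B,C,D,E]
After op 6 (swap(5, 2)): offset=5, physical=[m,B,H,D,E,g,G,C], logical=[g,G,C,m,B,H,D,E]
After op 7 (rotate(-2)): offset=3, physical=[m,B,H,D,E,g,G,C], logical=[D,E,g,G,C,m,B,H]
After op 8 (replace(4, 'a')): offset=3, physical=[m,B,H,D,E,g,G,a], logical=[D,E,g,G,a,m,B,H]
After op 9 (rotate(-2)): offset=1, physical=[m,B,H,D,E,g,G,a], logical=[B,H,D,E,g,G,a,m]
After op 10 (rotate(+3)): offset=4, physical=[m,B,H,D,E,g,G,a], logical=[E,g,G,a,m,B,H,D]
After op 11 (replace(6, 'k')): offset=4, physical=[m,B,k,D,E,g,G,a], logical=[E,g,G,a,m,B,k,D]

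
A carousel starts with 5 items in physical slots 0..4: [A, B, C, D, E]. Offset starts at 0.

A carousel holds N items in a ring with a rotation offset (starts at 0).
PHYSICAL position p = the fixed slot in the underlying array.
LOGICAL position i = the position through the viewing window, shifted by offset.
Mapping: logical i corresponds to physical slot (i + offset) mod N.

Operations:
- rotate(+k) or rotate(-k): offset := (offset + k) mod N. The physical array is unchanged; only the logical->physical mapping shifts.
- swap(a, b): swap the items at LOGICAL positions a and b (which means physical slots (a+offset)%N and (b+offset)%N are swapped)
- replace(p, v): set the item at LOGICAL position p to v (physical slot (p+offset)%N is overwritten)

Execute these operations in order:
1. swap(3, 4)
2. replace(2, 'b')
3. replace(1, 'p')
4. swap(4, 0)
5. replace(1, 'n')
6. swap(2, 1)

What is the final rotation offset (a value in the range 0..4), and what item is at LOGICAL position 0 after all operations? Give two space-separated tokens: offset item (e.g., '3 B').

Answer: 0 D

Derivation:
After op 1 (swap(3, 4)): offset=0, physical=[A,B,C,E,D], logical=[A,B,C,E,D]
After op 2 (replace(2, 'b')): offset=0, physical=[A,B,b,E,D], logical=[A,B,b,E,D]
After op 3 (replace(1, 'p')): offset=0, physical=[A,p,b,E,D], logical=[A,p,b,E,D]
After op 4 (swap(4, 0)): offset=0, physical=[D,p,b,E,A], logical=[D,p,b,E,A]
After op 5 (replace(1, 'n')): offset=0, physical=[D,n,b,E,A], logical=[D,n,b,E,A]
After op 6 (swap(2, 1)): offset=0, physical=[D,b,n,E,A], logical=[D,b,n,E,A]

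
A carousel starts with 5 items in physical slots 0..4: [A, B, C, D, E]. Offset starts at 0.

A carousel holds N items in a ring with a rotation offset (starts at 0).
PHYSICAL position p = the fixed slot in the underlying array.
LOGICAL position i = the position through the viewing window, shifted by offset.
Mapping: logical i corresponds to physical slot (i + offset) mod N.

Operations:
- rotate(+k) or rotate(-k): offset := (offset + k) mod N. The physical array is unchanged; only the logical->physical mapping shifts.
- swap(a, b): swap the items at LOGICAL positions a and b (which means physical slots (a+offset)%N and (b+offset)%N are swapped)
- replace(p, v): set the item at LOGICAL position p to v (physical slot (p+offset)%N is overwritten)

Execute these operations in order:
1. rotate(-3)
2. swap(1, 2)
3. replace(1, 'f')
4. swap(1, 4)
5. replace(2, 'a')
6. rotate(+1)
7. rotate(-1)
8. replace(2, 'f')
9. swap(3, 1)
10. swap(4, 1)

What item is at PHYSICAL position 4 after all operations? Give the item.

After op 1 (rotate(-3)): offset=2, physical=[A,B,C,D,E], logical=[C,D,E,A,B]
After op 2 (swap(1, 2)): offset=2, physical=[A,B,C,E,D], logical=[C,E,D,A,B]
After op 3 (replace(1, 'f')): offset=2, physical=[A,B,C,f,D], logical=[C,f,D,A,B]
After op 4 (swap(1, 4)): offset=2, physical=[A,f,C,B,D], logical=[C,B,D,A,f]
After op 5 (replace(2, 'a')): offset=2, physical=[A,f,C,B,a], logical=[C,B,a,A,f]
After op 6 (rotate(+1)): offset=3, physical=[A,f,C,B,a], logical=[B,a,A,f,C]
After op 7 (rotate(-1)): offset=2, physical=[A,f,C,B,a], logical=[C,B,a,A,f]
After op 8 (replace(2, 'f')): offset=2, physical=[A,f,C,B,f], logical=[C,B,f,A,f]
After op 9 (swap(3, 1)): offset=2, physical=[B,f,C,A,f], logical=[C,A,f,B,f]
After op 10 (swap(4, 1)): offset=2, physical=[B,A,C,f,f], logical=[C,f,f,B,A]

Answer: f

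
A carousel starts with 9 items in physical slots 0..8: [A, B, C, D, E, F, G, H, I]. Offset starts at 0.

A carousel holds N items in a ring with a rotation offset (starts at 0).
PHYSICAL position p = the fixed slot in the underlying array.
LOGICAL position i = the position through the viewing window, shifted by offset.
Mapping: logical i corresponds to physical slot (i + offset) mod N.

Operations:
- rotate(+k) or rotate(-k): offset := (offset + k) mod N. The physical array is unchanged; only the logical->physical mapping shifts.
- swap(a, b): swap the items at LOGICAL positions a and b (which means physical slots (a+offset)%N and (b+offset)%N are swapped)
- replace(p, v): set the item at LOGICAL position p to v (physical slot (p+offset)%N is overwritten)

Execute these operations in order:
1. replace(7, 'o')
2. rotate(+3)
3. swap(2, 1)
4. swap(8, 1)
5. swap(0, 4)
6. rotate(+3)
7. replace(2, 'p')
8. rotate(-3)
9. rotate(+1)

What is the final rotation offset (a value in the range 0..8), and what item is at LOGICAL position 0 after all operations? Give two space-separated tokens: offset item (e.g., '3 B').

After op 1 (replace(7, 'o')): offset=0, physical=[A,B,C,D,E,F,G,o,I], logical=[A,B,C,D,E,F,G,o,I]
After op 2 (rotate(+3)): offset=3, physical=[A,B,C,D,E,F,G,o,I], logical=[D,E,F,G,o,I,A,B,C]
After op 3 (swap(2, 1)): offset=3, physical=[A,B,C,D,F,E,G,o,I], logical=[D,F,E,G,o,I,A,B,C]
After op 4 (swap(8, 1)): offset=3, physical=[A,B,F,D,C,E,G,o,I], logical=[D,C,E,G,o,I,A,B,F]
After op 5 (swap(0, 4)): offset=3, physical=[A,B,F,o,C,E,G,D,I], logical=[o,C,E,G,D,I,A,B,F]
After op 6 (rotate(+3)): offset=6, physical=[A,B,F,o,C,E,G,D,I], logical=[G,D,I,A,B,F,o,C,E]
After op 7 (replace(2, 'p')): offset=6, physical=[A,B,F,o,C,E,G,D,p], logical=[G,D,p,A,B,F,o,C,E]
After op 8 (rotate(-3)): offset=3, physical=[A,B,F,o,C,E,G,D,p], logical=[o,C,E,G,D,p,A,B,F]
After op 9 (rotate(+1)): offset=4, physical=[A,B,F,o,C,E,G,D,p], logical=[C,E,G,D,p,A,B,F,o]

Answer: 4 C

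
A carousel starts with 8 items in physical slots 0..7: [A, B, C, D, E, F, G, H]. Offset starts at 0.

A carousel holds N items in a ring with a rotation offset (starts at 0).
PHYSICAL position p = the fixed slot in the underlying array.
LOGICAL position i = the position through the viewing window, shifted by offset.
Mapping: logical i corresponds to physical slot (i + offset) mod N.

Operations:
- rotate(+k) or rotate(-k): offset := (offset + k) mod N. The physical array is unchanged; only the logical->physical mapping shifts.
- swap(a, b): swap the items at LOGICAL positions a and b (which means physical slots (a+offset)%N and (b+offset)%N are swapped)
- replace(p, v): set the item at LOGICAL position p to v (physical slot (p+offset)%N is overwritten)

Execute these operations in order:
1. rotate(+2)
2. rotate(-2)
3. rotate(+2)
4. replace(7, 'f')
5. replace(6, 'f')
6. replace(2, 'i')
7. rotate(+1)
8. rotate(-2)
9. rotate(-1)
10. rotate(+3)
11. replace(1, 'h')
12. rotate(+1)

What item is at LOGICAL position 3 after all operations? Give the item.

After op 1 (rotate(+2)): offset=2, physical=[A,B,C,D,E,F,G,H], logical=[C,D,E,F,G,H,A,B]
After op 2 (rotate(-2)): offset=0, physical=[A,B,C,D,E,F,G,H], logical=[A,B,C,D,E,F,G,H]
After op 3 (rotate(+2)): offset=2, physical=[A,B,C,D,E,F,G,H], logical=[C,D,E,F,G,H,A,B]
After op 4 (replace(7, 'f')): offset=2, physical=[A,f,C,D,E,F,G,H], logical=[C,D,E,F,G,H,A,f]
After op 5 (replace(6, 'f')): offset=2, physical=[f,f,C,D,E,F,G,H], logical=[C,D,E,F,G,H,f,f]
After op 6 (replace(2, 'i')): offset=2, physical=[f,f,C,D,i,F,G,H], logical=[C,D,i,F,G,H,f,f]
After op 7 (rotate(+1)): offset=3, physical=[f,f,C,D,i,F,G,H], logical=[D,i,F,G,H,f,f,C]
After op 8 (rotate(-2)): offset=1, physical=[f,f,C,D,i,F,G,H], logical=[f,C,D,i,F,G,H,f]
After op 9 (rotate(-1)): offset=0, physical=[f,f,C,D,i,F,G,H], logical=[f,f,C,D,i,F,G,H]
After op 10 (rotate(+3)): offset=3, physical=[f,f,C,D,i,F,G,H], logical=[D,i,F,G,H,f,f,C]
After op 11 (replace(1, 'h')): offset=3, physical=[f,f,C,D,h,F,G,H], logical=[D,h,F,G,H,f,f,C]
After op 12 (rotate(+1)): offset=4, physical=[f,f,C,D,h,F,G,H], logical=[h,F,G,H,f,f,C,D]

Answer: H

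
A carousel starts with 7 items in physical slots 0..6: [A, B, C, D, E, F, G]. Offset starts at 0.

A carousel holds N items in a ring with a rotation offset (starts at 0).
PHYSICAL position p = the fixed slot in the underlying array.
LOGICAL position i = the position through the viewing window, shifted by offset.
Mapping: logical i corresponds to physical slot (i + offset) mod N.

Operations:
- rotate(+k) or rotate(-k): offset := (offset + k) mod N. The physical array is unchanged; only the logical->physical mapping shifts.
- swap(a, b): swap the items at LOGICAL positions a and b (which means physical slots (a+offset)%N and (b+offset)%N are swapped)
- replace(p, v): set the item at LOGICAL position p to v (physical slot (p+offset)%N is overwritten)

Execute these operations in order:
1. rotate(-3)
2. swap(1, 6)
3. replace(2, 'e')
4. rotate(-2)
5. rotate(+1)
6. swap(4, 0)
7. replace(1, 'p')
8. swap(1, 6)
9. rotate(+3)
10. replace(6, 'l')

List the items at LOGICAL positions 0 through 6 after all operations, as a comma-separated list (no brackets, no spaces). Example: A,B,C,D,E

After op 1 (rotate(-3)): offset=4, physical=[A,B,C,D,E,F,G], logical=[E,F,G,A,B,C,D]
After op 2 (swap(1, 6)): offset=4, physical=[A,B,C,F,E,D,G], logical=[E,D,G,A,B,C,F]
After op 3 (replace(2, 'e')): offset=4, physical=[A,B,C,F,E,D,e], logical=[E,D,e,A,B,C,F]
After op 4 (rotate(-2)): offset=2, physical=[A,B,C,F,E,D,e], logical=[C,F,E,D,e,A,B]
After op 5 (rotate(+1)): offset=3, physical=[A,B,C,F,E,D,e], logical=[F,E,D,e,A,B,C]
After op 6 (swap(4, 0)): offset=3, physical=[F,B,C,A,E,D,e], logical=[A,E,D,e,F,B,C]
After op 7 (replace(1, 'p')): offset=3, physical=[F,B,C,A,p,D,e], logical=[A,p,D,e,F,B,C]
After op 8 (swap(1, 6)): offset=3, physical=[F,B,p,A,C,D,e], logical=[A,C,D,e,F,B,p]
After op 9 (rotate(+3)): offset=6, physical=[F,B,p,A,C,D,e], logical=[e,F,B,p,A,C,D]
After op 10 (replace(6, 'l')): offset=6, physical=[F,B,p,A,C,l,e], logical=[e,F,B,p,A,C,l]

Answer: e,F,B,p,A,C,l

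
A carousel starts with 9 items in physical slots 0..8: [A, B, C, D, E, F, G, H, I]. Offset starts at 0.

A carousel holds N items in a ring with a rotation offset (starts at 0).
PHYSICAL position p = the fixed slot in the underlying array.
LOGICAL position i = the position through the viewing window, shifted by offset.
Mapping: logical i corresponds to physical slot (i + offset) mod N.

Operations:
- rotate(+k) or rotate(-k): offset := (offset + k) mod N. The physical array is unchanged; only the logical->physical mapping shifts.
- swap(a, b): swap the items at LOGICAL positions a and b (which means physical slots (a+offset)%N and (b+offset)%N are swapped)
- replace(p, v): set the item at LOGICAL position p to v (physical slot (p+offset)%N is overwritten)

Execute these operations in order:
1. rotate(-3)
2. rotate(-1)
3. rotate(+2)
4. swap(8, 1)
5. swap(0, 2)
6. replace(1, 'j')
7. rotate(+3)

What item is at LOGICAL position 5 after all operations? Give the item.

After op 1 (rotate(-3)): offset=6, physical=[A,B,C,D,E,F,G,H,I], logical=[G,H,I,A,B,C,D,E,F]
After op 2 (rotate(-1)): offset=5, physical=[A,B,C,D,E,F,G,H,I], logical=[F,G,H,I,A,B,C,D,E]
After op 3 (rotate(+2)): offset=7, physical=[A,B,C,D,E,F,G,H,I], logical=[H,I,A,B,C,D,E,F,G]
After op 4 (swap(8, 1)): offset=7, physical=[A,B,C,D,E,F,I,H,G], logical=[H,G,A,B,C,D,E,F,I]
After op 5 (swap(0, 2)): offset=7, physical=[H,B,C,D,E,F,I,A,G], logical=[A,G,H,B,C,D,E,F,I]
After op 6 (replace(1, 'j')): offset=7, physical=[H,B,C,D,E,F,I,A,j], logical=[A,j,H,B,C,D,E,F,I]
After op 7 (rotate(+3)): offset=1, physical=[H,B,C,D,E,F,I,A,j], logical=[B,C,D,E,F,I,A,j,H]

Answer: I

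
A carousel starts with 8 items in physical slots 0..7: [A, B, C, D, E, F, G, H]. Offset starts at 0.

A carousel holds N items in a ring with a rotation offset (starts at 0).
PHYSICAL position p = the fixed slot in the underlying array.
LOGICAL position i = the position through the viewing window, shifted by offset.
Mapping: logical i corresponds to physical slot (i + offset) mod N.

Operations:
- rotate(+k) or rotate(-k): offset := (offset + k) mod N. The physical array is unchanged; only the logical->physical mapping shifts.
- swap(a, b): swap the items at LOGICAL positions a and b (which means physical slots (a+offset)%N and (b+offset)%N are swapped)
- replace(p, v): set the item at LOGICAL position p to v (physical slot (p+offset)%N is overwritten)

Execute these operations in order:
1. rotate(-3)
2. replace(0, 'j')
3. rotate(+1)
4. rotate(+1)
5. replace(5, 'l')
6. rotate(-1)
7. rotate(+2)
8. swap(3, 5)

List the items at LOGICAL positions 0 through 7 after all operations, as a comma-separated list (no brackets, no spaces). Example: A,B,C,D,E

After op 1 (rotate(-3)): offset=5, physical=[A,B,C,D,E,F,G,H], logical=[F,G,H,A,B,C,D,E]
After op 2 (replace(0, 'j')): offset=5, physical=[A,B,C,D,E,j,G,H], logical=[j,G,H,A,B,C,D,E]
After op 3 (rotate(+1)): offset=6, physical=[A,B,C,D,E,j,G,H], logical=[G,H,A,B,C,D,E,j]
After op 4 (rotate(+1)): offset=7, physical=[A,B,C,D,E,j,G,H], logical=[H,A,B,C,D,E,j,G]
After op 5 (replace(5, 'l')): offset=7, physical=[A,B,C,D,l,j,G,H], logical=[H,A,B,C,D,l,j,G]
After op 6 (rotate(-1)): offset=6, physical=[A,B,C,D,l,j,G,H], logical=[G,H,A,B,C,D,l,j]
After op 7 (rotate(+2)): offset=0, physical=[A,B,C,D,l,j,G,H], logical=[A,B,C,D,l,j,G,H]
After op 8 (swap(3, 5)): offset=0, physical=[A,B,C,j,l,D,G,H], logical=[A,B,C,j,l,D,G,H]

Answer: A,B,C,j,l,D,G,H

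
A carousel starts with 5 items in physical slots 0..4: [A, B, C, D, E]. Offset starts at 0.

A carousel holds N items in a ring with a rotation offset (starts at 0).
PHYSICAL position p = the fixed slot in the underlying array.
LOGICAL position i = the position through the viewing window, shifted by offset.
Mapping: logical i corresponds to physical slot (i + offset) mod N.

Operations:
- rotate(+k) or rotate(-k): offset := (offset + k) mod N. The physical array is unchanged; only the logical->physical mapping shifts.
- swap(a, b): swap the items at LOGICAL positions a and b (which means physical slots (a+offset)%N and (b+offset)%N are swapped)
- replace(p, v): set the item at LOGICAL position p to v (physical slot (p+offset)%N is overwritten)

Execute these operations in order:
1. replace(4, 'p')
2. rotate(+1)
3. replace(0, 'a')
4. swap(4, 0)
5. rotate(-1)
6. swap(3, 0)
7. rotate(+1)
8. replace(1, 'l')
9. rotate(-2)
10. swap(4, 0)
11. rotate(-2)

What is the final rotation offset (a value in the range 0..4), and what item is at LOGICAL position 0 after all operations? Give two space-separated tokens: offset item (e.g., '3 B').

After op 1 (replace(4, 'p')): offset=0, physical=[A,B,C,D,p], logical=[A,B,C,D,p]
After op 2 (rotate(+1)): offset=1, physical=[A,B,C,D,p], logical=[B,C,D,p,A]
After op 3 (replace(0, 'a')): offset=1, physical=[A,a,C,D,p], logical=[a,C,D,p,A]
After op 4 (swap(4, 0)): offset=1, physical=[a,A,C,D,p], logical=[A,C,D,p,a]
After op 5 (rotate(-1)): offset=0, physical=[a,A,C,D,p], logical=[a,A,C,D,p]
After op 6 (swap(3, 0)): offset=0, physical=[D,A,C,a,p], logical=[D,A,C,a,p]
After op 7 (rotate(+1)): offset=1, physical=[D,A,C,a,p], logical=[A,C,a,p,D]
After op 8 (replace(1, 'l')): offset=1, physical=[D,A,l,a,p], logical=[A,l,a,p,D]
After op 9 (rotate(-2)): offset=4, physical=[D,A,l,a,p], logical=[p,D,A,l,a]
After op 10 (swap(4, 0)): offset=4, physical=[D,A,l,p,a], logical=[a,D,A,l,p]
After op 11 (rotate(-2)): offset=2, physical=[D,A,l,p,a], logical=[l,p,a,D,A]

Answer: 2 l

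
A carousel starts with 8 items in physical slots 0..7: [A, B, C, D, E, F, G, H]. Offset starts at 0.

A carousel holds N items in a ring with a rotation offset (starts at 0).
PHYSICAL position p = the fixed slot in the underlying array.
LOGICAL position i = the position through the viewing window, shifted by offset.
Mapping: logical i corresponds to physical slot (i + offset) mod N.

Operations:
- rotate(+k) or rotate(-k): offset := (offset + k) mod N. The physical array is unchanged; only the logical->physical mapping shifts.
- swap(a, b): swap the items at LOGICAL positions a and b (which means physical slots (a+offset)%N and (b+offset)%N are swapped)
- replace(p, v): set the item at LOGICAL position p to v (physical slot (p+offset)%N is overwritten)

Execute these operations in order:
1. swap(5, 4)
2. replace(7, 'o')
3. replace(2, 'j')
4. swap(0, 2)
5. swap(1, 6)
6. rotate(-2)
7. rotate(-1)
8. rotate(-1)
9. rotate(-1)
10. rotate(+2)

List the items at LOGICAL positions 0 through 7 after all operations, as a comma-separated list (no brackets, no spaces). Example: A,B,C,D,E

After op 1 (swap(5, 4)): offset=0, physical=[A,B,C,D,F,E,G,H], logical=[A,B,C,D,F,E,G,H]
After op 2 (replace(7, 'o')): offset=0, physical=[A,B,C,D,F,E,G,o], logical=[A,B,C,D,F,E,G,o]
After op 3 (replace(2, 'j')): offset=0, physical=[A,B,j,D,F,E,G,o], logical=[A,B,j,D,F,E,G,o]
After op 4 (swap(0, 2)): offset=0, physical=[j,B,A,D,F,E,G,o], logical=[j,B,A,D,F,E,G,o]
After op 5 (swap(1, 6)): offset=0, physical=[j,G,A,D,F,E,B,o], logical=[j,G,A,D,F,E,B,o]
After op 6 (rotate(-2)): offset=6, physical=[j,G,A,D,F,E,B,o], logical=[B,o,j,G,A,D,F,E]
After op 7 (rotate(-1)): offset=5, physical=[j,G,A,D,F,E,B,o], logical=[E,B,o,j,G,A,D,F]
After op 8 (rotate(-1)): offset=4, physical=[j,G,A,D,F,E,B,o], logical=[F,E,B,o,j,G,A,D]
After op 9 (rotate(-1)): offset=3, physical=[j,G,A,D,F,E,B,o], logical=[D,F,E,B,o,j,G,A]
After op 10 (rotate(+2)): offset=5, physical=[j,G,A,D,F,E,B,o], logical=[E,B,o,j,G,A,D,F]

Answer: E,B,o,j,G,A,D,F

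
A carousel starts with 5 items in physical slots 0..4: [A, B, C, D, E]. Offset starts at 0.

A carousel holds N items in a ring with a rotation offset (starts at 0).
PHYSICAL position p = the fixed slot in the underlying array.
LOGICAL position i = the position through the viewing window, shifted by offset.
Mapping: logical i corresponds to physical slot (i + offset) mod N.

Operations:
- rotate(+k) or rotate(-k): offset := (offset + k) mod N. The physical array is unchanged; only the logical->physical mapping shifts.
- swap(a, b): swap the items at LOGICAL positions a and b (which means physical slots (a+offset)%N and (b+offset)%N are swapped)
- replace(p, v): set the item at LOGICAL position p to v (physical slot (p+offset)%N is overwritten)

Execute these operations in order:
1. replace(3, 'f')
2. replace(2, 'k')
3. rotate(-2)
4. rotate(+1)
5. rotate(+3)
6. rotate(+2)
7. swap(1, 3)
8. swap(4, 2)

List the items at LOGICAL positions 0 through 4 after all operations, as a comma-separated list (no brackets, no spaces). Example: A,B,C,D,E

Answer: E,k,f,A,B

Derivation:
After op 1 (replace(3, 'f')): offset=0, physical=[A,B,C,f,E], logical=[A,B,C,f,E]
After op 2 (replace(2, 'k')): offset=0, physical=[A,B,k,f,E], logical=[A,B,k,f,E]
After op 3 (rotate(-2)): offset=3, physical=[A,B,k,f,E], logical=[f,E,A,B,k]
After op 4 (rotate(+1)): offset=4, physical=[A,B,k,f,E], logical=[E,A,B,k,f]
After op 5 (rotate(+3)): offset=2, physical=[A,B,k,f,E], logical=[k,f,E,A,B]
After op 6 (rotate(+2)): offset=4, physical=[A,B,k,f,E], logical=[E,A,B,k,f]
After op 7 (swap(1, 3)): offset=4, physical=[k,B,A,f,E], logical=[E,k,B,A,f]
After op 8 (swap(4, 2)): offset=4, physical=[k,f,A,B,E], logical=[E,k,f,A,B]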